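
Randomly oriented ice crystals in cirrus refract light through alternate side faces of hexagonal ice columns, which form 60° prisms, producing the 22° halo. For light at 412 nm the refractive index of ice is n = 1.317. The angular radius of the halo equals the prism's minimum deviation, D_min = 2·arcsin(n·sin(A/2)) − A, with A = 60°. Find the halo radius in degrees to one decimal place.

n·sin(A/2) = 1.317 × sin 30° = 1.317 × 0.5000 = 0.6585.
D_min = 2·arcsin(0.6585) − 60° = 2 × 41.186° − 60° = 22.371°.

22.4°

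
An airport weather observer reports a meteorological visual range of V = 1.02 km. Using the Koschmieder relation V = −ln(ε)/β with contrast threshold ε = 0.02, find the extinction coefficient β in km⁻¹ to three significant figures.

β = −ln(0.02) / V = 3.912 / 1.02 = 3.8353 km⁻¹.

3.84 km⁻¹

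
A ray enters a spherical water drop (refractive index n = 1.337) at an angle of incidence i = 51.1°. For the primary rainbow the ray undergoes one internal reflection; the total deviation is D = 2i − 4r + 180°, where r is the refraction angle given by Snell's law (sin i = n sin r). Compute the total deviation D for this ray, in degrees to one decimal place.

sin r = sin 51.1° / 1.337 = 0.7782/1.337 = 0.5821; r = 35.60°.
D = 2·51.1° − 4·35.60° + 180° = 102.20° − 142.39° + 180° = 139.81°.

139.8°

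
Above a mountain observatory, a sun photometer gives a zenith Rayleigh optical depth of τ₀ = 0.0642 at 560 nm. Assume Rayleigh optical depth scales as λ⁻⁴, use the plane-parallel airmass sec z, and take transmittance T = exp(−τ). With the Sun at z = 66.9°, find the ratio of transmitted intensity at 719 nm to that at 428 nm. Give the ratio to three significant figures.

1.52

Airmass: sec 66.9° = 2.5488.
τ(719 nm) = 0.0642 × (560/719)⁴ × 2.5488 = 0.0642 × 0.3680 × 2.5488 = 0.0602.
τ(428 nm) = 0.0642 × (560/428)⁴ × 2.5488 = 0.0642 × 2.9307 × 2.5488 = 0.4796.
T(719)/T(428) = exp(τ_B − τ_A) = exp(0.4194) = 1.5210.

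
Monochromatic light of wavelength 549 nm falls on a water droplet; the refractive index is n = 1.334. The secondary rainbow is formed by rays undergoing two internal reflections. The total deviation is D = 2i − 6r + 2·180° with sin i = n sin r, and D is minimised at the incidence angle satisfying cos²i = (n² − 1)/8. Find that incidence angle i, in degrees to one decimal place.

cos²i = (1.334² − 1)/8 = (1.77956 − 1)/8 = 0.09744.
cos i = 0.31216, so i = 71.810°.

71.8°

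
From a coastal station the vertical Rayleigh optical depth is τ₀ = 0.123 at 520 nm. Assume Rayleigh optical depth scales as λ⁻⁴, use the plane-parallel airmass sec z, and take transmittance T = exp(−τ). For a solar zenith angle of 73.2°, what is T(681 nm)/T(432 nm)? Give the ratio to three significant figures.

Airmass: sec 73.2° = 3.4598.
τ(681 nm) = 0.123 × (520/681)⁴ × 3.4598 = 0.123 × 0.3400 × 3.4598 = 0.1447.
τ(432 nm) = 0.123 × (520/432)⁴ × 3.4598 = 0.123 × 2.0993 × 3.4598 = 0.8934.
T(681)/T(432) = exp(τ_B − τ_A) = exp(0.7487) = 2.1143.

2.11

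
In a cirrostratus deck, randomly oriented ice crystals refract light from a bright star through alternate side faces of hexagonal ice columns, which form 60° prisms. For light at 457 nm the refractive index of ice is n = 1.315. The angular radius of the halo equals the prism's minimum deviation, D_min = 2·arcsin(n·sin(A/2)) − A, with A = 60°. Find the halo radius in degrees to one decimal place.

22.2°

n·sin(A/2) = 1.315 × sin 30° = 1.315 × 0.5000 = 0.6575.
D_min = 2·arcsin(0.6575) − 60° = 2 × 41.109° − 60° = 22.219°.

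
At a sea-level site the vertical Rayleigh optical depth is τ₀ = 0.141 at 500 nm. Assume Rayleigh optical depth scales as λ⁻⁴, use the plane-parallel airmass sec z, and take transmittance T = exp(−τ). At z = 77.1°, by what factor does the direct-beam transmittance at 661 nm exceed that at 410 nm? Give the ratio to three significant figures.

3.29

Airmass: sec 77.1° = 4.4793.
τ(661 nm) = 0.141 × (500/661)⁴ × 4.4793 = 0.141 × 0.3274 × 4.4793 = 0.2068.
τ(410 nm) = 0.141 × (500/410)⁴ × 4.4793 = 0.141 × 2.2118 × 4.4793 = 1.3969.
T(661)/T(410) = exp(τ_B − τ_A) = exp(1.1901) = 3.2876.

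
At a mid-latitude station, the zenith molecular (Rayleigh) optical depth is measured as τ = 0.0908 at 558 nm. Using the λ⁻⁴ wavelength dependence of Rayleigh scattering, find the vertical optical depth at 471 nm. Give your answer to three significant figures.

0.179

τ(471 nm) = τ(558 nm) × (558/471)⁴ = 0.0908 × (1.1847)⁴ = 0.0908 × 1.9699 = 0.1789.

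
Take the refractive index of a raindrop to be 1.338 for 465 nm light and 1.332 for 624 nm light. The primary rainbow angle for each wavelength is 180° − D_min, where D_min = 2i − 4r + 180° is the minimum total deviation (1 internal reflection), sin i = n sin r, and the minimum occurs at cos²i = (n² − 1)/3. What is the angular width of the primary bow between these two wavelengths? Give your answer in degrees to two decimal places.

At 465 nm (n = 1.338): cos²i = 0.26341 → i = 59.120°, r = 39.899°, D_min = 138.643°, rainbow angle = 41.357°.
At 624 nm (n = 1.332): cos²i = 0.25807 → i = 59.469°, r = 40.290°, D_min = 137.776°, rainbow angle = 42.224°.
Angular width = |41.357° − 42.224°| = 0.867°.

0.87°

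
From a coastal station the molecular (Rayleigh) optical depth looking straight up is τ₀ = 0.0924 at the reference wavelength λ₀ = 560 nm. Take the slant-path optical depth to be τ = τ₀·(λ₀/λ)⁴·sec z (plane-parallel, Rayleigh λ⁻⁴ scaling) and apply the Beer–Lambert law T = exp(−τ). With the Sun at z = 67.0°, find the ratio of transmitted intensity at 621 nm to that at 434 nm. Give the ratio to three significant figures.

Airmass: sec 67.0° = 2.5593.
τ(621 nm) = 0.0924 × (560/621)⁴ × 2.5593 = 0.0924 × 0.6613 × 2.5593 = 0.1564.
τ(434 nm) = 0.0924 × (560/434)⁴ × 2.5593 = 0.0924 × 2.7720 × 2.5593 = 0.6555.
T(621)/T(434) = exp(τ_B − τ_A) = exp(0.4991) = 1.6473.

1.65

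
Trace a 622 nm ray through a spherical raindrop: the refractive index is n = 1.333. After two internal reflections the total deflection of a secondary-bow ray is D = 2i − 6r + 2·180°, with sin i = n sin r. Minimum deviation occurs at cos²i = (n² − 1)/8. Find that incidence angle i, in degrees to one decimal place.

cos²i = (1.333² − 1)/8 = (1.77689 − 1)/8 = 0.09711.
cos i = 0.31163, so i = 71.843°.

71.8°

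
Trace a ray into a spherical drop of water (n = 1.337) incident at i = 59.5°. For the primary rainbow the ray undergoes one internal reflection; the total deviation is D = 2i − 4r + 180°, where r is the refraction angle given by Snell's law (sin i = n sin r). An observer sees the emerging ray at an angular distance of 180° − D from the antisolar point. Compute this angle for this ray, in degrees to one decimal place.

41.5°

sin r = sin 59.5° / 1.337 = 0.8616/1.337 = 0.6444; r = 40.12°.
D = 2·59.5° − 4·40.12° + 180° = 119.00° − 160.50° + 180° = 138.50°.
Angle from antisolar point = 180° − D = 41.50°.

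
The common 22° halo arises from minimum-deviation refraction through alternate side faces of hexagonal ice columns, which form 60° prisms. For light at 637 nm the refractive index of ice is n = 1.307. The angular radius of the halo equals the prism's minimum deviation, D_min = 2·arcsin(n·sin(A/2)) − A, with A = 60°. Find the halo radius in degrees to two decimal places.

21.61°

n·sin(A/2) = 1.307 × sin 30° = 1.307 × 0.5000 = 0.6535.
D_min = 2·arcsin(0.6535) − 60° = 2 × 40.806° − 60° = 21.612°.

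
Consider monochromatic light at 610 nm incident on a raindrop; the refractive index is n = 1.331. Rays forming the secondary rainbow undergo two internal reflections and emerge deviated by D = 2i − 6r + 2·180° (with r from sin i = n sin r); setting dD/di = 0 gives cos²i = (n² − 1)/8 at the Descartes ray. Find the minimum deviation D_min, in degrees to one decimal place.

cos²i = (1.77156 − 1)/8 = 0.09645; i = arccos(0.31056) = 71.907°.
sin r = sin 71.907°/1.331 = 0.71417; r = 45.575°.
D_min = 2·71.907° − 6·45.575° + 360° = 230.365°.

230.4°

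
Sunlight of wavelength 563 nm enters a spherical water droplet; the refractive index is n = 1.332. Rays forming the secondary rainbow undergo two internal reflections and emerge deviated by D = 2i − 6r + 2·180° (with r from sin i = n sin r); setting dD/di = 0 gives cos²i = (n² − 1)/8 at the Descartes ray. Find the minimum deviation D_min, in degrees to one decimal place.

230.6°

cos²i = (1.77422 − 1)/8 = 0.09678; i = arccos(0.31109) = 71.875°.
sin r = sin 71.875°/1.332 = 0.71350; r = 45.520°.
D_min = 2·71.875° − 6·45.520° + 360° = 230.628°.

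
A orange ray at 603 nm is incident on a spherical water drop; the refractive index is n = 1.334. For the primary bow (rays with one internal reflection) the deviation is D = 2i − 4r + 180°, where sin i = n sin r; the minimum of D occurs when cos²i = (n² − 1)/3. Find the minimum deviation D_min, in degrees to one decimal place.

cos²i = (1.77956 − 1)/3 = 0.25985; i = arccos(0.50976) = 59.352°.
sin r = sin 59.352°/1.334 = 0.64492; r = 40.159°.
D_min = 2·59.352° − 4·40.159° + 180° = 138.067°.

138.1°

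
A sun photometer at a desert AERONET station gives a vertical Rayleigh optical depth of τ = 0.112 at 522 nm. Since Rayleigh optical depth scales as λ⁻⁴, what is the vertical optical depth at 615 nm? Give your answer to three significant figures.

0.0581

τ(615 nm) = τ(522 nm) × (522/615)⁴ = 0.112 × (0.8488)⁴ = 0.112 × 0.5190 = 0.0581.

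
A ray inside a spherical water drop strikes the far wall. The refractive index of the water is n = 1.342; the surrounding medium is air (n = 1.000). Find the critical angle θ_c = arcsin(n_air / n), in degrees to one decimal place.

sin θ_c = n_air / n = 1.000 / 1.342 = 0.7452.
θ_c = arcsin(0.7452) = 48.17°.

48.2°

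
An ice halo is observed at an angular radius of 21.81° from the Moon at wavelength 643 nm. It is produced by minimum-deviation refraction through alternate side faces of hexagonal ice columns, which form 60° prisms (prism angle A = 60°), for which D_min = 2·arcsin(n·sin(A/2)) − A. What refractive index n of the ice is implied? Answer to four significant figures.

1.310

Rearranging: n = sin((D_min + A)/2) / sin(A/2).
(D_min + A)/2 = (21.81° + 60°)/2 = 40.905°.
n = sin 40.905° / sin 30° = 0.6548 / 0.5000 = 1.3096.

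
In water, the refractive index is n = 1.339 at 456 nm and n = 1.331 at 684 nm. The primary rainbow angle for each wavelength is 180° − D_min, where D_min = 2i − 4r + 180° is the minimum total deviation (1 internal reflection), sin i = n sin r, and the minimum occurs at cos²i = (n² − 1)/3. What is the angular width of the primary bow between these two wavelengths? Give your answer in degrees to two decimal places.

1.16°

At 456 nm (n = 1.339): cos²i = 0.26431 → i = 59.062°, r = 39.834°, D_min = 138.786°, rainbow angle = 41.214°.
At 684 nm (n = 1.331): cos²i = 0.25719 → i = 59.527°, r = 40.356°, D_min = 137.630°, rainbow angle = 42.370°.
Angular width = |41.214° − 42.370°| = 1.156°.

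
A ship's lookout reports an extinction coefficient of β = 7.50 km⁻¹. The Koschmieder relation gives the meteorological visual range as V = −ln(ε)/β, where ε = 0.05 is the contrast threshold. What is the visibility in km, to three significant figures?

0.399 km

V = −ln(0.05) / 7.50 = 2.996 / 7.50 = 0.3994 km.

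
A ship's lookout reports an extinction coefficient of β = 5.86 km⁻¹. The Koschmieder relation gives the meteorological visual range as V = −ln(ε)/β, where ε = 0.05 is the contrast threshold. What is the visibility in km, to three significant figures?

0.511 km

V = −ln(0.05) / 5.86 = 2.996 / 5.86 = 0.5112 km.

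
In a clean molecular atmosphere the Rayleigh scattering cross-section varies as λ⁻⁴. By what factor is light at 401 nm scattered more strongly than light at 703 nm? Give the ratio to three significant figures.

9.45

Rayleigh scattering ∝ λ⁻⁴, so the ratio of coefficients is the inverse fourth power of the wavelength ratio.
σ(401)/σ(703) = (703/401)⁴ = (1.7531)⁴ = 9.446.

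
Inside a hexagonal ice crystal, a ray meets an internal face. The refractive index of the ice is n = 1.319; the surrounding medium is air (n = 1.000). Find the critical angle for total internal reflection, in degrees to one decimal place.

sin θ_c = n_air / n = 1.000 / 1.319 = 0.7582.
θ_c = arcsin(0.7582) = 49.30°.

49.3°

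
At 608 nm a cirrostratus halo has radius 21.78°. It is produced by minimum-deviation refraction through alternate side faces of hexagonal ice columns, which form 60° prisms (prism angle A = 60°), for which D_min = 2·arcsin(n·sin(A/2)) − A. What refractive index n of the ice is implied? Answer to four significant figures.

Rearranging: n = sin((D_min + A)/2) / sin(A/2).
(D_min + A)/2 = (21.78° + 60°)/2 = 40.890°.
n = sin 40.890° / sin 30° = 0.6546 / 0.5000 = 1.3092.

1.309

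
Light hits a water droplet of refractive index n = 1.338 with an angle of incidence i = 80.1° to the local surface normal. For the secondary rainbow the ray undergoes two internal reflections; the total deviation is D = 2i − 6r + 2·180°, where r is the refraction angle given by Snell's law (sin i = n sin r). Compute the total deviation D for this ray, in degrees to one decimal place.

sin r = sin 80.1° / 1.338 = 0.9851/1.338 = 0.7363; r = 47.41°.
D = 2·80.1° − 6·47.41° + 2·180° = 160.20° − 284.48° + 360° = 235.72°.

235.7°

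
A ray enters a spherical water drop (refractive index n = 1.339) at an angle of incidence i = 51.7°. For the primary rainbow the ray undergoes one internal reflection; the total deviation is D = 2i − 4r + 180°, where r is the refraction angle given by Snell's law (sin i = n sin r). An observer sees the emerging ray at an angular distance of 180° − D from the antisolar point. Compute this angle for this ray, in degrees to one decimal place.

sin r = sin 51.7° / 1.339 = 0.7848/1.339 = 0.5861; r = 35.88°.
D = 2·51.7° − 4·35.88° + 180° = 103.40° − 143.52° + 180° = 139.88°.
Angle from antisolar point = 180° − D = 40.12°.

40.1°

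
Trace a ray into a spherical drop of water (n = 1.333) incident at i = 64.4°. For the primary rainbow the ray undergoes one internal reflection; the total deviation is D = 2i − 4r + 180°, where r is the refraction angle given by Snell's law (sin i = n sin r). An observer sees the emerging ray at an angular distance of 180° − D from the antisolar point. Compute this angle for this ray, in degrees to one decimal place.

sin r = sin 64.4° / 1.333 = 0.9018/1.333 = 0.6765; r = 42.57°.
D = 2·64.4° − 4·42.57° + 180° = 128.80° − 170.30° + 180° = 138.50°.
Angle from antisolar point = 180° − D = 41.50°.

41.5°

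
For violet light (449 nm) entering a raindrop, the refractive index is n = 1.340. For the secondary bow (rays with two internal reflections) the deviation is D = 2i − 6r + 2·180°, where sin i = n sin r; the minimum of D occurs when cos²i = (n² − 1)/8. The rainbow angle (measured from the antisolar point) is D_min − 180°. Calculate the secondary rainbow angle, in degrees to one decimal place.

cos²i = (1.79560 − 1)/8 = 0.09945; i = arccos(0.31536) = 71.618°.
sin r = sin 71.618°/1.340 = 0.70819; r = 45.088°.
D_min = 2·71.618° − 6·45.088° + 360° = 232.709°.
Rainbow angle = D_min − 180° = 52.709°.

52.7°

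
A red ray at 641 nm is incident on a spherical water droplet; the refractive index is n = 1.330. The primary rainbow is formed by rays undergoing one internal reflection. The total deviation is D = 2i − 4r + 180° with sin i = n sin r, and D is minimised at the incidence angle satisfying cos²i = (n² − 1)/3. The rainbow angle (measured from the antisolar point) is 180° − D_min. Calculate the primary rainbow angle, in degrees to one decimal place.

cos²i = (1.76890 − 1)/3 = 0.25630; i = arccos(0.50626) = 59.585°.
sin r = sin 59.585°/1.330 = 0.64841; r = 40.422°.
D_min = 2·59.585° − 4·40.422° + 180° = 137.484°.
Rainbow angle = 180° − D_min = 42.516°.

42.5°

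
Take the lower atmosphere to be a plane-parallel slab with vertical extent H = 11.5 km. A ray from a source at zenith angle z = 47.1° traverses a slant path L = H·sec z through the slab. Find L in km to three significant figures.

16.9 km

sec z = 1/cos 47.1° = 1.4690.
L = 11.5 × 1.4690 = 16.894 km.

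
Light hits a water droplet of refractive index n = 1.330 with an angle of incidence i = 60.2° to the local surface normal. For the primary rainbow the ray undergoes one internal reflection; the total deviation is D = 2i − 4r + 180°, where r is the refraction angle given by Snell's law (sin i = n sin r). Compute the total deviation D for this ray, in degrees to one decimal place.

137.5°

sin r = sin 60.2° / 1.330 = 0.8678/1.330 = 0.6525; r = 40.73°.
D = 2·60.2° − 4·40.73° + 180° = 120.40° − 162.91° + 180° = 137.49°.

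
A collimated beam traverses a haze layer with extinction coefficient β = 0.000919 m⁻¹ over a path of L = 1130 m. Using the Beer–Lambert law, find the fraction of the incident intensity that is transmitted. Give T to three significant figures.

0.354

τ = β·L = 0.000919 × 1130 = 1.0385.
T = exp(−1.0385) = 0.3540.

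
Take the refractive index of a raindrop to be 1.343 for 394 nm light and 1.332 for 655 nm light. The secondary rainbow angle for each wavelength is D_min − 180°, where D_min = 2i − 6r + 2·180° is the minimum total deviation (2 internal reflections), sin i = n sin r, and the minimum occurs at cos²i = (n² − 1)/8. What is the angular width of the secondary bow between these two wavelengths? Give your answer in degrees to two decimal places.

At 394 nm (n = 1.343): cos²i = 0.10046 → i = 71.522°, r = 44.928°, D_min = 233.478°, rainbow angle = 53.478°.
At 655 nm (n = 1.332): cos²i = 0.09678 → i = 71.875°, r = 45.520°, D_min = 230.628°, rainbow angle = 50.628°.
Angular width = |53.478° − 50.628°| = 2.849°.

2.85°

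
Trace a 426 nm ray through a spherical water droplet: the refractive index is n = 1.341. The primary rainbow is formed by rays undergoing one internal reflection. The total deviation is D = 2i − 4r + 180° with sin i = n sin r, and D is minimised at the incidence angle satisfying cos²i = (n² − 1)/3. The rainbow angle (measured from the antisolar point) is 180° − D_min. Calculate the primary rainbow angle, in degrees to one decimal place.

cos²i = (1.79828 − 1)/3 = 0.26609; i = arccos(0.51584) = 58.946°.
sin r = sin 58.946°/1.341 = 0.63884; r = 39.705°.
D_min = 2·58.946° − 4·39.705° + 180° = 139.071°.
Rainbow angle = 180° − D_min = 40.929°.

40.9°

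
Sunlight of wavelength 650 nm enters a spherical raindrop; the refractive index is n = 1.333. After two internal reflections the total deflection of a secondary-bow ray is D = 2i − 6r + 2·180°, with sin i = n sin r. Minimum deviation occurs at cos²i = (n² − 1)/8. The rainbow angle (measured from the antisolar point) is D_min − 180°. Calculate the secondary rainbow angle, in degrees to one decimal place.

50.9°

cos²i = (1.77689 − 1)/8 = 0.09711; i = arccos(0.31163) = 71.843°.
sin r = sin 71.843°/1.333 = 0.71283; r = 45.466°.
D_min = 2·71.843° − 6·45.466° + 360° = 230.891°.
Rainbow angle = D_min − 180° = 50.891°.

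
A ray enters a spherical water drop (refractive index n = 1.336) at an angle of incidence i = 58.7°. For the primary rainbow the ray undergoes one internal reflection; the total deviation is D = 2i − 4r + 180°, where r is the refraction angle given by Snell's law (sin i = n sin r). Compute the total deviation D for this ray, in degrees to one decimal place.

sin r = sin 58.7° / 1.336 = 0.8545/1.336 = 0.6396; r = 39.76°.
D = 2·58.7° − 4·39.76° + 180° = 117.40° − 159.04° + 180° = 138.36°.

138.4°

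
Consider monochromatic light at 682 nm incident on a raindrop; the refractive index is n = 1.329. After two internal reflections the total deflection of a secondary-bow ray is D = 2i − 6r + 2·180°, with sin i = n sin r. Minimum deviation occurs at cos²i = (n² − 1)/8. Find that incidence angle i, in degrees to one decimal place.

cos²i = (1.329² − 1)/8 = (1.76624 − 1)/8 = 0.09578.
cos i = 0.30948, so i = 71.972°.

72.0°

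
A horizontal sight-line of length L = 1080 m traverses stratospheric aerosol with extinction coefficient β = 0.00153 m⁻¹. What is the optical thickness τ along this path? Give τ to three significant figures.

τ = β·L = 0.00153 × 1080 = 1.6524.

1.65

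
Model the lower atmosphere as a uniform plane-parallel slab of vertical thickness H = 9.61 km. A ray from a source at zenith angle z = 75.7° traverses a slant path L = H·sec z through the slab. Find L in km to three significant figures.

38.9 km

sec z = 1/cos 75.7° = 4.0486.
L = 9.61 × 4.0486 = 38.907 km.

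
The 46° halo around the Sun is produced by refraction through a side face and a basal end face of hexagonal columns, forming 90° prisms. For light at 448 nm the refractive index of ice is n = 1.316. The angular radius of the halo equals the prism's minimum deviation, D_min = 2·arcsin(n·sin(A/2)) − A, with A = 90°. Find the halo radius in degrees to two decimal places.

47.04°

n·sin(A/2) = 1.316 × sin 45° = 1.316 × 0.7071 = 0.9306.
D_min = 2·arcsin(0.9306) − 90° = 2 × 68.521° − 90° = 47.042°.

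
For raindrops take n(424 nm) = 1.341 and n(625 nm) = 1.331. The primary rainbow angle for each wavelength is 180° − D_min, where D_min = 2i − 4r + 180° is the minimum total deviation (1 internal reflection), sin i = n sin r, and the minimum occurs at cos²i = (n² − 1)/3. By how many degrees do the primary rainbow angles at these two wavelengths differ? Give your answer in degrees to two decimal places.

At 424 nm (n = 1.341): cos²i = 0.26609 → i = 58.946°, r = 39.705°, D_min = 139.071°, rainbow angle = 40.929°.
At 625 nm (n = 1.331): cos²i = 0.25719 → i = 59.527°, r = 40.356°, D_min = 137.630°, rainbow angle = 42.370°.
Angular width = |40.929° − 42.370°| = 1.441°.

1.44°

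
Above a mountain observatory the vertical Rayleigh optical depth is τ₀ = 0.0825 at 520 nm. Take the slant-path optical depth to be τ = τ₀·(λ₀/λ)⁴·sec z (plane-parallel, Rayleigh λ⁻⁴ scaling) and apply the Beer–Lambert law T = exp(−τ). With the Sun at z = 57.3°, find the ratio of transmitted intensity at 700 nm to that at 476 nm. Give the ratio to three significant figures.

Airmass: sec 57.3° = 1.8510.
τ(700 nm) = 0.0825 × (520/700)⁴ × 1.8510 = 0.0825 × 0.3045 × 1.8510 = 0.0465.
τ(476 nm) = 0.0825 × (520/476)⁴ × 1.8510 = 0.0825 × 1.4242 × 1.8510 = 0.2175.
T(700)/T(476) = exp(τ_B − τ_A) = exp(0.1710) = 1.1865.

1.19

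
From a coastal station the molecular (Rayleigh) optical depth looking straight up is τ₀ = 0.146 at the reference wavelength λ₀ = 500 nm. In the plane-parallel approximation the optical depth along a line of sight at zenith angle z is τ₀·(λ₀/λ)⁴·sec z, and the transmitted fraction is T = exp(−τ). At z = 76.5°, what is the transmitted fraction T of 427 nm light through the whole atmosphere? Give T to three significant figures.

0.309

sec 76.5° = 4.2837.
τ = 0.146 × (500/427)⁴ × 4.2837 = 0.146 × 1.8800 × 4.2837 = 1.1758.
T = exp(−1.1758) = 0.3086.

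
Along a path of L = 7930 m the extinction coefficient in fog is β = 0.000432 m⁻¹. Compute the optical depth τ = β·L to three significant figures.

τ = β·L = 0.000432 × 7930 = 3.4258.

3.43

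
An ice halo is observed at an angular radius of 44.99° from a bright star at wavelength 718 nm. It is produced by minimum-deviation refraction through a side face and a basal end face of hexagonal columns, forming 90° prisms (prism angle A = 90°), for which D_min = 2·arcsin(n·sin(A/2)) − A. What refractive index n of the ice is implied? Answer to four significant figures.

1.307

Rearranging: n = sin((D_min + A)/2) / sin(A/2).
(D_min + A)/2 = (44.99° + 90°)/2 = 67.495°.
n = sin 67.495° / sin 45° = 0.9238 / 0.7071 = 1.3065.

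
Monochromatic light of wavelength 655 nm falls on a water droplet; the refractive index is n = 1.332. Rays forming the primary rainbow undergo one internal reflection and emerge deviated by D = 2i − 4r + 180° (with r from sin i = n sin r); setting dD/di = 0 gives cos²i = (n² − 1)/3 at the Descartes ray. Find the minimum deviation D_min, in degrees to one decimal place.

137.8°

cos²i = (1.77422 − 1)/3 = 0.25807; i = arccos(0.50801) = 59.469°.
sin r = sin 59.469°/1.332 = 0.64666; r = 40.290°.
D_min = 2·59.469° − 4·40.290° + 180° = 137.776°.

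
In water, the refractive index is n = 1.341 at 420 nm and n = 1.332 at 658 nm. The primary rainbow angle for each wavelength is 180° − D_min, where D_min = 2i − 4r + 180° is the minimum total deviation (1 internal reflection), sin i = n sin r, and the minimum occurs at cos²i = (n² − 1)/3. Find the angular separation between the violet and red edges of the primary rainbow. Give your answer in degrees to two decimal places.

1.29°

At 420 nm (n = 1.341): cos²i = 0.26609 → i = 58.946°, r = 39.705°, D_min = 139.071°, rainbow angle = 40.929°.
At 658 nm (n = 1.332): cos²i = 0.25807 → i = 59.469°, r = 40.290°, D_min = 137.776°, rainbow angle = 42.224°.
Angular width = |40.929° − 42.224°| = 1.295°.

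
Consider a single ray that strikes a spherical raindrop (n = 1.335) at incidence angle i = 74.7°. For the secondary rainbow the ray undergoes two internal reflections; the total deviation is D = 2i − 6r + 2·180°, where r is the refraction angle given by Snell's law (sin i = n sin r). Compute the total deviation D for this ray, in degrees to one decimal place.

231.8°

sin r = sin 74.7° / 1.335 = 0.9646/1.335 = 0.7225; r = 46.26°.
D = 2·74.7° − 6·46.26° + 2·180° = 149.40° − 277.58° + 360° = 231.82°.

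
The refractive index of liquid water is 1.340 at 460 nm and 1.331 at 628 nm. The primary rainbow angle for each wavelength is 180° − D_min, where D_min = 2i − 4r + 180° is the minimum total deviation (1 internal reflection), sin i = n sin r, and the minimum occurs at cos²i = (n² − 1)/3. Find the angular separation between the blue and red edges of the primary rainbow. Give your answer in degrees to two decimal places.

1.30°

At 460 nm (n = 1.340): cos²i = 0.26520 → i = 59.004°, r = 39.770°, D_min = 138.929°, rainbow angle = 41.071°.
At 628 nm (n = 1.331): cos²i = 0.25719 → i = 59.527°, r = 40.356°, D_min = 137.630°, rainbow angle = 42.370°.
Angular width = |41.071° − 42.370°| = 1.299°.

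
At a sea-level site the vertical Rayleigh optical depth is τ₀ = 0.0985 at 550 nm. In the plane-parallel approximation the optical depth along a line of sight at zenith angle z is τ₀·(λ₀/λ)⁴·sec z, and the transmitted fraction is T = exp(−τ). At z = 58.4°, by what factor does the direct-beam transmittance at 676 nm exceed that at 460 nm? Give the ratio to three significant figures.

1.35

Airmass: sec 58.4° = 1.9084.
τ(676 nm) = 0.0985 × (550/676)⁴ × 1.9084 = 0.0985 × 0.4382 × 1.9084 = 0.0824.
τ(460 nm) = 0.0985 × (550/460)⁴ × 1.9084 = 0.0985 × 2.0437 × 1.9084 = 0.3842.
T(676)/T(460) = exp(τ_B − τ_A) = exp(0.3018) = 1.3523.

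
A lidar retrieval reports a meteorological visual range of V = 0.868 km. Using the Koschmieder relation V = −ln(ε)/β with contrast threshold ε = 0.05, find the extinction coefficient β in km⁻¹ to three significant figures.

3.45 km⁻¹

β = −ln(0.05) / V = 2.996 / 0.868 = 3.4513 km⁻¹.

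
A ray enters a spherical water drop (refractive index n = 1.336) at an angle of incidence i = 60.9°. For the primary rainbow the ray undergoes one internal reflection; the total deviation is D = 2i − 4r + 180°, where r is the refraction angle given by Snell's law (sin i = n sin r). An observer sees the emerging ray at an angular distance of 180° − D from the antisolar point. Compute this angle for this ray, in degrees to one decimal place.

sin r = sin 60.9° / 1.336 = 0.8738/1.336 = 0.6540; r = 40.85°.
D = 2·60.9° − 4·40.85° + 180° = 121.80° − 163.38° + 180° = 138.42°.
Angle from antisolar point = 180° − D = 41.58°.

41.6°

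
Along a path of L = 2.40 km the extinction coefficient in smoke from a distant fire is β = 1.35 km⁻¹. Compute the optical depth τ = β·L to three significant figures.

3.24

τ = β·L = 1.35 × 2.40 = 3.2400.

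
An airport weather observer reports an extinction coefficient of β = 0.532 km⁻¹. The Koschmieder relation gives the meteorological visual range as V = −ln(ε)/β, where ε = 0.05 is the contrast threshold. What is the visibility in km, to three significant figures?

V = −ln(0.05) / 0.532 = 2.996 / 0.532 = 5.6311 km.

5.63 km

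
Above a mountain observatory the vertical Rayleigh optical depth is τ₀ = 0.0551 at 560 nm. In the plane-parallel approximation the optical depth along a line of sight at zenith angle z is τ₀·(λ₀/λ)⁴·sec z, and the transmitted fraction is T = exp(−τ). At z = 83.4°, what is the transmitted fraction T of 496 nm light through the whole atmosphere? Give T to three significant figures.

sec 83.4° = 8.7004.
τ = 0.0551 × (560/496)⁴ × 8.7004 = 0.0551 × 1.6249 × 8.7004 = 0.7790.
T = exp(−0.7790) = 0.4589.

0.459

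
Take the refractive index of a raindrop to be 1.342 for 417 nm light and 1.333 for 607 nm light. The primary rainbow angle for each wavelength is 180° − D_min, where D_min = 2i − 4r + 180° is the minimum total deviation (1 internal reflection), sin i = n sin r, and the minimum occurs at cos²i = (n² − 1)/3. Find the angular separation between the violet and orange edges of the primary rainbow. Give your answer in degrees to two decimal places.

1.29°

At 417 nm (n = 1.342): cos²i = 0.26699 → i = 58.888°, r = 39.641°, D_min = 139.213°, rainbow angle = 40.787°.
At 607 nm (n = 1.333): cos²i = 0.25896 → i = 59.410°, r = 40.225°, D_min = 137.922°, rainbow angle = 42.078°.
Angular width = |40.787° − 42.078°| = 1.291°.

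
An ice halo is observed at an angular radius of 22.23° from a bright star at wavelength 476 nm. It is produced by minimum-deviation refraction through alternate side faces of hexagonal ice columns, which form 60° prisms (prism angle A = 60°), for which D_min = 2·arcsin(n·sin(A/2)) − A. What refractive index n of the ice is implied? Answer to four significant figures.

1.315

Rearranging: n = sin((D_min + A)/2) / sin(A/2).
(D_min + A)/2 = (22.23° + 60°)/2 = 41.115°.
n = sin 41.115° / sin 30° = 0.6576 / 0.5000 = 1.3151.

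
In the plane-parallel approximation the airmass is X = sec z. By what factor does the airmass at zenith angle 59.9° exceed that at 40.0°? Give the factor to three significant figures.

1.53

X(59.9°)/X(40.0°) = sec 59.9° / sec 40.0° = cos 40.0° / cos 59.9° = 0.7660/0.5015 = 1.5275.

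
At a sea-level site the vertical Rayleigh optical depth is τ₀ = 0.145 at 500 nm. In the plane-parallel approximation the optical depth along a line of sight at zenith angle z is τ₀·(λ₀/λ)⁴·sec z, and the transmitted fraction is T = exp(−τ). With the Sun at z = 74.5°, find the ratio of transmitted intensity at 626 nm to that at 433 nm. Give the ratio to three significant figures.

2.10

Airmass: sec 74.5° = 3.7420.
τ(626 nm) = 0.145 × (500/626)⁴ × 3.7420 = 0.145 × 0.4070 × 3.7420 = 0.2208.
τ(433 nm) = 0.145 × (500/433)⁴ × 3.7420 = 0.145 × 1.7780 × 3.7420 = 0.9647.
T(626)/T(433) = exp(τ_B − τ_A) = exp(0.7439) = 2.1041.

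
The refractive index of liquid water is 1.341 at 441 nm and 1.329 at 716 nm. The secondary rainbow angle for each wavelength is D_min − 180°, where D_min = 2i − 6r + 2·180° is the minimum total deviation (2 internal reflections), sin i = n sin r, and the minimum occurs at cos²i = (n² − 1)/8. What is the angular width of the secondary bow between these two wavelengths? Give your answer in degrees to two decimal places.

3.13°

At 441 nm (n = 1.341): cos²i = 0.09979 → i = 71.586°, r = 45.034°, D_min = 232.966°, rainbow angle = 52.966°.
At 716 nm (n = 1.329): cos²i = 0.09578 → i = 71.972°, r = 45.685°, D_min = 229.837°, rainbow angle = 49.837°.
Angular width = |52.966° − 49.837°| = 3.129°.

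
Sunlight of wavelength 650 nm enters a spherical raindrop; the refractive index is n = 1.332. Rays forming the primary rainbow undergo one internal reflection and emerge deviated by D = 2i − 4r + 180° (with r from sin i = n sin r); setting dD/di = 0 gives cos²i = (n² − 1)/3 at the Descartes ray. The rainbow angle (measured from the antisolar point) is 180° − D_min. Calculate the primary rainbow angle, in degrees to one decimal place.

cos²i = (1.77422 − 1)/3 = 0.25807; i = arccos(0.50801) = 59.469°.
sin r = sin 59.469°/1.332 = 0.64666; r = 40.290°.
D_min = 2·59.469° − 4·40.290° + 180° = 137.776°.
Rainbow angle = 180° − D_min = 42.224°.

42.2°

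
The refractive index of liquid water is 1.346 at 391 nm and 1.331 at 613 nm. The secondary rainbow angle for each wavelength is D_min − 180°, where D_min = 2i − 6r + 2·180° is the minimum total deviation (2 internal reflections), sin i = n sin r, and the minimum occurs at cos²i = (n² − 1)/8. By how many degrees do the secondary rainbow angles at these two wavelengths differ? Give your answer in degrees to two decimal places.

3.88°

At 391 nm (n = 1.346): cos²i = 0.10146 → i = 71.426°, r = 44.768°, D_min = 234.241°, rainbow angle = 54.241°.
At 613 nm (n = 1.331): cos²i = 0.09645 → i = 71.907°, r = 45.575°, D_min = 230.365°, rainbow angle = 50.365°.
Angular width = |54.241° − 50.365°| = 3.876°.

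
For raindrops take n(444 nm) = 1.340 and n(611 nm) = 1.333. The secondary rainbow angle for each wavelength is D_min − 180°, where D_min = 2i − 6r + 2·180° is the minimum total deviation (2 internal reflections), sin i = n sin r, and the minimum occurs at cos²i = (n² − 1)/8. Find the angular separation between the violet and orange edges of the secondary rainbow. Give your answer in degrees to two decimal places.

At 444 nm (n = 1.340): cos²i = 0.09945 → i = 71.618°, r = 45.088°, D_min = 232.709°, rainbow angle = 52.709°.
At 611 nm (n = 1.333): cos²i = 0.09711 → i = 71.843°, r = 45.466°, D_min = 230.891°, rainbow angle = 50.891°.
Angular width = |52.709° − 50.891°| = 1.818°.

1.82°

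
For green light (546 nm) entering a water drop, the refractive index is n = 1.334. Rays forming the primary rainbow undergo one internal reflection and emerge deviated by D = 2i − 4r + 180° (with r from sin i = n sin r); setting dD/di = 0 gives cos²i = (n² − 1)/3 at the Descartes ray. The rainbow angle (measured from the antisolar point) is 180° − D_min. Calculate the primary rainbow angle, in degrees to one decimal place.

cos²i = (1.77956 − 1)/3 = 0.25985; i = arccos(0.50976) = 59.352°.
sin r = sin 59.352°/1.334 = 0.64492; r = 40.159°.
D_min = 2·59.352° − 4·40.159° + 180° = 138.067°.
Rainbow angle = 180° − D_min = 41.933°.

41.9°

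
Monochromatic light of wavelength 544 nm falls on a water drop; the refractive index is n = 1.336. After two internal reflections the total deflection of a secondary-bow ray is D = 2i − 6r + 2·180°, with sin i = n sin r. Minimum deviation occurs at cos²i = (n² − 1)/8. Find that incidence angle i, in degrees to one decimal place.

71.7°

cos²i = (1.336² − 1)/8 = (1.78490 − 1)/8 = 0.09811.
cos i = 0.31323, so i = 71.746°.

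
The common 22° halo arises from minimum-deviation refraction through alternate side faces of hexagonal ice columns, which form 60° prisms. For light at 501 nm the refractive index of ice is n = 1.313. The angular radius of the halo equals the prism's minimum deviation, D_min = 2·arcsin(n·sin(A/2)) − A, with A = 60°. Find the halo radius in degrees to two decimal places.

n·sin(A/2) = 1.313 × sin 30° = 1.313 × 0.5000 = 0.6565.
D_min = 2·arcsin(0.6565) − 60° = 2 × 41.033° − 60° = 22.067°.

22.07°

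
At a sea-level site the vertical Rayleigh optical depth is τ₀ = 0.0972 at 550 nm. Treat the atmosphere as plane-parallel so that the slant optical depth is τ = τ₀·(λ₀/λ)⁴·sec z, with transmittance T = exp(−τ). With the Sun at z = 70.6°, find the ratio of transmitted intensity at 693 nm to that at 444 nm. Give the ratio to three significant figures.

1.77

Airmass: sec 70.6° = 3.0106.
τ(693 nm) = 0.0972 × (550/693)⁴ × 3.0106 = 0.0972 × 0.3968 × 3.0106 = 0.1161.
τ(444 nm) = 0.0972 × (550/444)⁴ × 3.0106 = 0.0972 × 2.3546 × 3.0106 = 0.6890.
T(693)/T(444) = exp(τ_B − τ_A) = exp(0.5729) = 1.7734.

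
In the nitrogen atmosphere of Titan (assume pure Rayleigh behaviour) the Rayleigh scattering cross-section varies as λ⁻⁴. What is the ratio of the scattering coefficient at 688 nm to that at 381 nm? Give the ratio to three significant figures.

0.0940

Rayleigh scattering ∝ λ⁻⁴, so the ratio of coefficients is the inverse fourth power of the wavelength ratio.
σ(688)/σ(381) = (381/688)⁴ = (0.5538)⁴ = 0.09405.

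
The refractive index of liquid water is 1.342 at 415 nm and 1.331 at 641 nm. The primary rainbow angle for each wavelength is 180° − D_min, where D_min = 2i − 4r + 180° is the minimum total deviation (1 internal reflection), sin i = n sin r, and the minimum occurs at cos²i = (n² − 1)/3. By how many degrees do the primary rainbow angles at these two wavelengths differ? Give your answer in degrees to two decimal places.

1.58°

At 415 nm (n = 1.342): cos²i = 0.26699 → i = 58.888°, r = 39.641°, D_min = 139.213°, rainbow angle = 40.787°.
At 641 nm (n = 1.331): cos²i = 0.25719 → i = 59.527°, r = 40.356°, D_min = 137.630°, rainbow angle = 42.370°.
Angular width = |40.787° − 42.370°| = 1.583°.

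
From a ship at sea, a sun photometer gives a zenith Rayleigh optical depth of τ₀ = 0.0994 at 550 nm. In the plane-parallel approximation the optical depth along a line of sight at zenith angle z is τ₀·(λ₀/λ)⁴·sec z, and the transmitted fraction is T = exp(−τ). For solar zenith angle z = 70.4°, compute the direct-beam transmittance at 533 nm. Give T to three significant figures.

0.715

sec 70.4° = 2.9811.
τ = 0.0994 × (550/533)⁴ × 2.9811 = 0.0994 × 1.1338 × 2.9811 = 0.3360.
T = exp(−0.3360) = 0.7146.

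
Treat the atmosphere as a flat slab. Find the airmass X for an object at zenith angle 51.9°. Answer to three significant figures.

X = sec z = 1/cos 51.9° = 1/0.6170 = 1.6207.

1.62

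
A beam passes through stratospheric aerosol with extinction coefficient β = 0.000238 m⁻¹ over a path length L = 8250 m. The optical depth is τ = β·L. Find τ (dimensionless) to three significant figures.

τ = β·L = 0.000238 × 8250 = 1.9635.

1.96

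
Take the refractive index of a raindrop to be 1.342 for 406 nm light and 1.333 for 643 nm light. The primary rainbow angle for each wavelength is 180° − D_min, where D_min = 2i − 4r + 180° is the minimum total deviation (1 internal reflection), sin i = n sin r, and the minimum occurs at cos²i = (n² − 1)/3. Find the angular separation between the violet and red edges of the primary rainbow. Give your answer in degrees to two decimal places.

At 406 nm (n = 1.342): cos²i = 0.26699 → i = 58.888°, r = 39.641°, D_min = 139.213°, rainbow angle = 40.787°.
At 643 nm (n = 1.333): cos²i = 0.25896 → i = 59.410°, r = 40.225°, D_min = 137.922°, rainbow angle = 42.078°.
Angular width = |40.787° − 42.078°| = 1.291°.

1.29°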